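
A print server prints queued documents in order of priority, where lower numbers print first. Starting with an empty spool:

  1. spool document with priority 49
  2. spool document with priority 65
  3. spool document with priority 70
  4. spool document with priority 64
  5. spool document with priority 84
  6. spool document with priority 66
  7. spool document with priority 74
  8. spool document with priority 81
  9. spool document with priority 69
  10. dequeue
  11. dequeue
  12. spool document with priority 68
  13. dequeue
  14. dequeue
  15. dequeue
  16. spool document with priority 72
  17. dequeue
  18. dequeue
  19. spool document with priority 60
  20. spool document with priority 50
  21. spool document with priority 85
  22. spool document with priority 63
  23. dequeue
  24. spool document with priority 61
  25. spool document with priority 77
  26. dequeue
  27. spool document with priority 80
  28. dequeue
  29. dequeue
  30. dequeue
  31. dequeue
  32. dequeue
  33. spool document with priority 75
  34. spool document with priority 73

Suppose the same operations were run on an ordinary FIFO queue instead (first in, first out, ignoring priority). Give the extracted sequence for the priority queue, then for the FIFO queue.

priority queue: 49 → 64 → 65 → 66 → 68 → 69 → 70 → 50 → 60 → 61 → 63 → 72 → 74 → 77; FIFO queue: 49 → 65 → 70 → 64 → 84 → 66 → 74 → 81 → 69 → 68 → 72 → 60 → 50 → 85

insert 49 → {49}
insert 65 → {49, 65}
insert 70 → {49, 65, 70}
insert 64 → {49, 64, 65, 70}
insert 84 → {49, 64, 65, 70, 84}
insert 66 → {49, 64, 65, 66, 70, 84}
insert 74 → {49, 64, 65, 66, 70, 74, 84}
insert 81 → {49, 64, 65, 66, 70, 74, 81, 84}
insert 69 → {49, 64, 65, 66, 69, 70, 74, 81, 84}
dequeue → 49; now {64, 65, 66, 69, 70, 74, 81, 84}
dequeue → 64; now {65, 66, 69, 70, 74, 81, 84}
insert 68 → {65, 66, 68, 69, 70, 74, 81, 84}
dequeue → 65; now {66, 68, 69, 70, 74, 81, 84}
dequeue → 66; now {68, 69, 70, 74, 81, 84}
dequeue → 68; now {69, 70, 74, 81, 84}
insert 72 → {69, 70, 72, 74, 81, 84}
dequeue → 69; now {70, 72, 74, 81, 84}
dequeue → 70; now {72, 74, 81, 84}
insert 60 → {60, 72, 74, 81, 84}
insert 50 → {50, 60, 72, 74, 81, 84}
insert 85 → {50, 60, 72, 74, 81, 84, 85}
insert 63 → {50, 60, 63, 72, 74, 81, 84, 85}
dequeue → 50; now {60, 63, 72, 74, 81, 84, 85}
insert 61 → {60, 61, 63, 72, 74, 81, 84, 85}
insert 77 → {60, 61, 63, 72, 74, 77, 81, 84, 85}
dequeue → 60; now {61, 63, 72, 74, 77, 81, 84, 85}
insert 80 → {61, 63, 72, 74, 77, 80, 81, 84, 85}
dequeue → 61; now {63, 72, 74, 77, 80, 81, 84, 85}
dequeue → 63; now {72, 74, 77, 80, 81, 84, 85}
dequeue → 72; now {74, 77, 80, 81, 84, 85}
dequeue → 74; now {77, 80, 81, 84, 85}
dequeue → 77; now {80, 81, 84, 85}
insert 75 → {75, 80, 81, 84, 85}
insert 73 → {73, 75, 80, 81, 84, 85}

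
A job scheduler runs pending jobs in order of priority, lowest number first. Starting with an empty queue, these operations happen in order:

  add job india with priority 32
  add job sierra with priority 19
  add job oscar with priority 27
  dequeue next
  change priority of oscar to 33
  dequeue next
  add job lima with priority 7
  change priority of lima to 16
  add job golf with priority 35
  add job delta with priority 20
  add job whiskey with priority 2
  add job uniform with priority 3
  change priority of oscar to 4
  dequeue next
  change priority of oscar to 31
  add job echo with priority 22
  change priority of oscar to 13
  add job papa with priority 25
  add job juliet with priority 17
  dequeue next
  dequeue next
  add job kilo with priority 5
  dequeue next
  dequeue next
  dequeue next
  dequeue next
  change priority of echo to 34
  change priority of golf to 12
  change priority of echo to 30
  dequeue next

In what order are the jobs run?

add india (priority 32) → {india:32}
add sierra (priority 19) → {sierra:19, india:32}
add oscar (priority 27) → {sierra:19, oscar:27, india:32}
dequeue next → sierra; now {oscar:27, india:32}
update oscar to priority 33 → {india:32, oscar:33}
dequeue next → india; now {oscar:33}
add lima (priority 7) → {lima:7, oscar:33}
update lima to priority 16 → {lima:16, oscar:33}
add golf (priority 35) → {lima:16, oscar:33, golf:35}
add delta (priority 20) → {lima:16, delta:20, oscar:33, golf:35}
add whiskey (priority 2) → {whiskey:2, lima:16, delta:20, oscar:33, golf:35}
add uniform (priority 3) → {whiskey:2, uniform:3, lima:16, delta:20, oscar:33, golf:35}
update oscar to priority 4 → {whiskey:2, uniform:3, oscar:4, lima:16, delta:20, golf:35}
dequeue next → whiskey; now {uniform:3, oscar:4, lima:16, delta:20, golf:35}
update oscar to priority 31 → {uniform:3, lima:16, delta:20, oscar:31, golf:35}
add echo (priority 22) → {uniform:3, lima:16, delta:20, echo:22, oscar:31, golf:35}
update oscar to priority 13 → {uniform:3, oscar:13, lima:16, delta:20, echo:22, golf:35}
add papa (priority 25) → {uniform:3, oscar:13, lima:16, delta:20, echo:22, papa:25, golf:35}
add juliet (priority 17) → {uniform:3, oscar:13, lima:16, juliet:17, delta:20, echo:22, papa:25, golf:35}
dequeue next → uniform; now {oscar:13, lima:16, juliet:17, delta:20, echo:22, papa:25, golf:35}
dequeue next → oscar; now {lima:16, juliet:17, delta:20, echo:22, papa:25, golf:35}
add kilo (priority 5) → {kilo:5, lima:16, juliet:17, delta:20, echo:22, papa:25, golf:35}
dequeue next → kilo; now {lima:16, juliet:17, delta:20, echo:22, papa:25, golf:35}
dequeue next → lima; now {juliet:17, delta:20, echo:22, papa:25, golf:35}
dequeue next → juliet; now {delta:20, echo:22, papa:25, golf:35}
dequeue next → delta; now {echo:22, papa:25, golf:35}
update echo to priority 34 → {papa:25, echo:34, golf:35}
update golf to priority 12 → {golf:12, papa:25, echo:34}
update echo to priority 30 → {golf:12, papa:25, echo:30}
dequeue next → golf; now {papa:25, echo:30}

sierra, india, whiskey, uniform, oscar, kilo, lima, juliet, delta, golf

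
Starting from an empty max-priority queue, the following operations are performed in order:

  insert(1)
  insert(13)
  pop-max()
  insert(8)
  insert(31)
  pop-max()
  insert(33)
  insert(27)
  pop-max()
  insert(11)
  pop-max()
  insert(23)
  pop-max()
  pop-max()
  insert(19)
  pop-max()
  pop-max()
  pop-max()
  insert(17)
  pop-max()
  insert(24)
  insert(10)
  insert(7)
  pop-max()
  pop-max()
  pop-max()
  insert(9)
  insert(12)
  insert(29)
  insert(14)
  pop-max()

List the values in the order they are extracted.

13 → 31 → 33 → 27 → 23 → 11 → 19 → 8 → 1 → 17 → 24 → 10 → 7 → 29

insert 1 → {1}
insert 13 → {13, 1}
pop-max → 13; now {1}
insert 8 → {8, 1}
insert 31 → {31, 8, 1}
pop-max → 31; now {8, 1}
insert 33 → {33, 8, 1}
insert 27 → {33, 27, 8, 1}
pop-max → 33; now {27, 8, 1}
insert 11 → {27, 11, 8, 1}
pop-max → 27; now {11, 8, 1}
insert 23 → {23, 11, 8, 1}
pop-max → 23; now {11, 8, 1}
pop-max → 11; now {8, 1}
insert 19 → {19, 8, 1}
pop-max → 19; now {8, 1}
pop-max → 8; now {1}
pop-max → 1; now {}
insert 17 → {17}
pop-max → 17; now {}
insert 24 → {24}
insert 10 → {24, 10}
insert 7 → {24, 10, 7}
pop-max → 24; now {10, 7}
pop-max → 10; now {7}
pop-max → 7; now {}
insert 9 → {9}
insert 12 → {12, 9}
insert 29 → {29, 12, 9}
insert 14 → {29, 14, 12, 9}
pop-max → 29; now {14, 12, 9}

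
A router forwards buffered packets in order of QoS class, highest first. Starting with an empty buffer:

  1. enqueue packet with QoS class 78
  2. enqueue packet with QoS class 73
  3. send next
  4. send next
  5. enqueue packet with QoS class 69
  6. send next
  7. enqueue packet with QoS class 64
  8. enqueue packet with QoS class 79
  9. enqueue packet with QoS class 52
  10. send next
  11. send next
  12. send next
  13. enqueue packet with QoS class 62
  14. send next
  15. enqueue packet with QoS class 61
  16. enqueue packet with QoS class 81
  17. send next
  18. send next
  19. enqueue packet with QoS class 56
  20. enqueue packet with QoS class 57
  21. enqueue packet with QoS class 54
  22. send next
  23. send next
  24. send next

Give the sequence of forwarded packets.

insert 78 → {78}
insert 73 → {78, 73}
send next → 78; now {73}
send next → 73; now {}
insert 69 → {69}
send next → 69; now {}
insert 64 → {64}
insert 79 → {79, 64}
insert 52 → {79, 64, 52}
send next → 79; now {64, 52}
send next → 64; now {52}
send next → 52; now {}
insert 62 → {62}
send next → 62; now {}
insert 61 → {61}
insert 81 → {81, 61}
send next → 81; now {61}
send next → 61; now {}
insert 56 → {56}
insert 57 → {57, 56}
insert 54 → {57, 56, 54}
send next → 57; now {56, 54}
send next → 56; now {54}
send next → 54; now {}

78, 73, 69, 79, 64, 52, 62, 81, 61, 57, 56, 54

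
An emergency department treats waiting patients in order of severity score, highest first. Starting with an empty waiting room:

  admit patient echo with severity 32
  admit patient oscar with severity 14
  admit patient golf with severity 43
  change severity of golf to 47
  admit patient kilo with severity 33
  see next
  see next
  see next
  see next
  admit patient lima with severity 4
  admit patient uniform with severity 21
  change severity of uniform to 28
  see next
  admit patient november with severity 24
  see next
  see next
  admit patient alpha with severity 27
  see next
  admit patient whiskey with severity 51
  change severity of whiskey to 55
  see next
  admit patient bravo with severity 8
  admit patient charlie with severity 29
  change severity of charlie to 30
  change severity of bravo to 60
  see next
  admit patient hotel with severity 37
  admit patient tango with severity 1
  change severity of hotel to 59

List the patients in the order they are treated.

add echo (severity 32) → {echo:32}
add oscar (severity 14) → {echo:32, oscar:14}
add golf (severity 43) → {golf:43, echo:32, oscar:14}
update golf to severity 47 → {golf:47, echo:32, oscar:14}
add kilo (severity 33) → {golf:47, kilo:33, echo:32, oscar:14}
see next → golf; now {kilo:33, echo:32, oscar:14}
see next → kilo; now {echo:32, oscar:14}
see next → echo; now {oscar:14}
see next → oscar; now {}
add lima (severity 4) → {lima:4}
add uniform (severity 21) → {uniform:21, lima:4}
update uniform to severity 28 → {uniform:28, lima:4}
see next → uniform; now {lima:4}
add november (severity 24) → {november:24, lima:4}
see next → november; now {lima:4}
see next → lima; now {}
add alpha (severity 27) → {alpha:27}
see next → alpha; now {}
add whiskey (severity 51) → {whiskey:51}
update whiskey to severity 55 → {whiskey:55}
see next → whiskey; now {}
add bravo (severity 8) → {bravo:8}
add charlie (severity 29) → {charlie:29, bravo:8}
update charlie to severity 30 → {charlie:30, bravo:8}
update bravo to severity 60 → {bravo:60, charlie:30}
see next → bravo; now {charlie:30}
add hotel (severity 37) → {hotel:37, charlie:30}
add tango (severity 1) → {hotel:37, charlie:30, tango:1}
update hotel to severity 59 → {hotel:59, charlie:30, tango:1}

[golf, kilo, echo, oscar, uniform, november, lima, alpha, whiskey, bravo]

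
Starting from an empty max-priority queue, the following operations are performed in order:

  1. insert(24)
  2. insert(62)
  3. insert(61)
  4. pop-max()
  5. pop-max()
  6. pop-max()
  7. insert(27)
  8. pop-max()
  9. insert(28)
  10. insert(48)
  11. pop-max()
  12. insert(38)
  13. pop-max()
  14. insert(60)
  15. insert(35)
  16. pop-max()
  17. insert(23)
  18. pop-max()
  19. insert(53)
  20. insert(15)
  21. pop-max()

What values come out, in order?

[62, 61, 24, 27, 48, 38, 60, 35, 53]

insert 24 → {24}
insert 62 → {62, 24}
insert 61 → {62, 61, 24}
pop-max → 62; now {61, 24}
pop-max → 61; now {24}
pop-max → 24; now {}
insert 27 → {27}
pop-max → 27; now {}
insert 28 → {28}
insert 48 → {48, 28}
pop-max → 48; now {28}
insert 38 → {38, 28}
pop-max → 38; now {28}
insert 60 → {60, 28}
insert 35 → {60, 35, 28}
pop-max → 60; now {35, 28}
insert 23 → {35, 28, 23}
pop-max → 35; now {28, 23}
insert 53 → {53, 28, 23}
insert 15 → {53, 28, 23, 15}
pop-max → 53; now {28, 23, 15}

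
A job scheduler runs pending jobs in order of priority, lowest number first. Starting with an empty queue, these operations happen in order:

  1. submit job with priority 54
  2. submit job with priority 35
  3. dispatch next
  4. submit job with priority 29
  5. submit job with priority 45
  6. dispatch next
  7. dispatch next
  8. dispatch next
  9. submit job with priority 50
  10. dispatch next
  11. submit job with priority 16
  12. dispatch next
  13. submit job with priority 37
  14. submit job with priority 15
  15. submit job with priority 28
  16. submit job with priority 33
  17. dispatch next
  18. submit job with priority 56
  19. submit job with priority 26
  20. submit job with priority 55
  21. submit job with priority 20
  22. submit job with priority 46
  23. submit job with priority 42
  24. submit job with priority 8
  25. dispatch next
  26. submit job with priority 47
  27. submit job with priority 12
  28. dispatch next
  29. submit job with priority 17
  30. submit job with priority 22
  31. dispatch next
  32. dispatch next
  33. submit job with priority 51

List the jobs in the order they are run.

35, 29, 45, 54, 50, 16, 15, 8, 12, 17, 20

insert 54 → {54}
insert 35 → {35, 54}
dispatch next → 35; now {54}
insert 29 → {29, 54}
insert 45 → {29, 45, 54}
dispatch next → 29; now {45, 54}
dispatch next → 45; now {54}
dispatch next → 54; now {}
insert 50 → {50}
dispatch next → 50; now {}
insert 16 → {16}
dispatch next → 16; now {}
insert 37 → {37}
insert 15 → {15, 37}
insert 28 → {15, 28, 37}
insert 33 → {15, 28, 33, 37}
dispatch next → 15; now {28, 33, 37}
insert 56 → {28, 33, 37, 56}
insert 26 → {26, 28, 33, 37, 56}
insert 55 → {26, 28, 33, 37, 55, 56}
insert 20 → {20, 26, 28, 33, 37, 55, 56}
insert 46 → {20, 26, 28, 33, 37, 46, 55, 56}
insert 42 → {20, 26, 28, 33, 37, 42, 46, 55, 56}
insert 8 → {8, 20, 26, 28, 33, 37, 42, 46, 55, 56}
dispatch next → 8; now {20, 26, 28, 33, 37, 42, 46, 55, 56}
insert 47 → {20, 26, 28, 33, 37, 42, 46, 47, 55, 56}
insert 12 → {12, 20, 26, 28, 33, 37, 42, 46, 47, 55, 56}
dispatch next → 12; now {20, 26, 28, 33, 37, 42, 46, 47, 55, 56}
insert 17 → {17, 20, 26, 28, 33, 37, 42, 46, 47, 55, 56}
insert 22 → {17, 20, 22, 26, 28, 33, 37, 42, 46, 47, 55, 56}
dispatch next → 17; now {20, 22, 26, 28, 33, 37, 42, 46, 47, 55, 56}
dispatch next → 20; now {22, 26, 28, 33, 37, 42, 46, 47, 55, 56}
insert 51 → {22, 26, 28, 33, 37, 42, 46, 47, 51, 55, 56}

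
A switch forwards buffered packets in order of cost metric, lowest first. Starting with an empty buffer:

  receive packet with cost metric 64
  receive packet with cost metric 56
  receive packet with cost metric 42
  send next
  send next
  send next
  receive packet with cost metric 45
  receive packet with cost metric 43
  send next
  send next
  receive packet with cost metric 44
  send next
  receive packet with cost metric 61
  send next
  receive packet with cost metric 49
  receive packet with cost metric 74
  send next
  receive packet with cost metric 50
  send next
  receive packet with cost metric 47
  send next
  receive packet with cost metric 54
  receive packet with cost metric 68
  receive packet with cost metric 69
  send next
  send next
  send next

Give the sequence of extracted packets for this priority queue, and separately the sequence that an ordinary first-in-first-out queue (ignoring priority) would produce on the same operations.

insert 64 → {64}
insert 56 → {56, 64}
insert 42 → {42, 56, 64}
send next → 42; now {56, 64}
send next → 56; now {64}
send next → 64; now {}
insert 45 → {45}
insert 43 → {43, 45}
send next → 43; now {45}
send next → 45; now {}
insert 44 → {44}
send next → 44; now {}
insert 61 → {61}
send next → 61; now {}
insert 49 → {49}
insert 74 → {49, 74}
send next → 49; now {74}
insert 50 → {50, 74}
send next → 50; now {74}
insert 47 → {47, 74}
send next → 47; now {74}
insert 54 → {54, 74}
insert 68 → {54, 68, 74}
insert 69 → {54, 68, 69, 74}
send next → 54; now {68, 69, 74}
send next → 68; now {69, 74}
send next → 69; now {74}

priority queue: [42, 56, 64, 43, 45, 44, 61, 49, 50, 47, 54, 68, 69]; FIFO queue: 64 → 56 → 42 → 45 → 43 → 44 → 61 → 49 → 74 → 50 → 47 → 54 → 68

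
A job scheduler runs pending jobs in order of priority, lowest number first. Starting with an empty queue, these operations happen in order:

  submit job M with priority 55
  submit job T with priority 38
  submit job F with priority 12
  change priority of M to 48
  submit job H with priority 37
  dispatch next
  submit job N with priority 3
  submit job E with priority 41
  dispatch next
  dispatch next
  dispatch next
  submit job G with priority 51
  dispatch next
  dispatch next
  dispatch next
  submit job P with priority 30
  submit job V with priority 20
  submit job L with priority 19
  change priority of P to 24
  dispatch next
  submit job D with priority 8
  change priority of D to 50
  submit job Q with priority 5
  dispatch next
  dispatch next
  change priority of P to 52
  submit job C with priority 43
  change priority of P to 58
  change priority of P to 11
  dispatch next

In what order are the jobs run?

add M (priority 55) → {M:55}
add T (priority 38) → {T:38, M:55}
add F (priority 12) → {F:12, T:38, M:55}
update M to priority 48 → {F:12, T:38, M:48}
add H (priority 37) → {F:12, H:37, T:38, M:48}
dispatch next → F; now {H:37, T:38, M:48}
add N (priority 3) → {N:3, H:37, T:38, M:48}
add E (priority 41) → {N:3, H:37, T:38, E:41, M:48}
dispatch next → N; now {H:37, T:38, E:41, M:48}
dispatch next → H; now {T:38, E:41, M:48}
dispatch next → T; now {E:41, M:48}
add G (priority 51) → {E:41, M:48, G:51}
dispatch next → E; now {M:48, G:51}
dispatch next → M; now {G:51}
dispatch next → G; now {}
add P (priority 30) → {P:30}
add V (priority 20) → {V:20, P:30}
add L (priority 19) → {L:19, V:20, P:30}
update P to priority 24 → {L:19, V:20, P:24}
dispatch next → L; now {V:20, P:24}
add D (priority 8) → {D:8, V:20, P:24}
update D to priority 50 → {V:20, P:24, D:50}
add Q (priority 5) → {Q:5, V:20, P:24, D:50}
dispatch next → Q; now {V:20, P:24, D:50}
dispatch next → V; now {P:24, D:50}
update P to priority 52 → {D:50, P:52}
add C (priority 43) → {C:43, D:50, P:52}
update P to priority 58 → {C:43, D:50, P:58}
update P to priority 11 → {P:11, C:43, D:50}
dispatch next → P; now {C:43, D:50}

[F, N, H, T, E, M, G, L, Q, V, P]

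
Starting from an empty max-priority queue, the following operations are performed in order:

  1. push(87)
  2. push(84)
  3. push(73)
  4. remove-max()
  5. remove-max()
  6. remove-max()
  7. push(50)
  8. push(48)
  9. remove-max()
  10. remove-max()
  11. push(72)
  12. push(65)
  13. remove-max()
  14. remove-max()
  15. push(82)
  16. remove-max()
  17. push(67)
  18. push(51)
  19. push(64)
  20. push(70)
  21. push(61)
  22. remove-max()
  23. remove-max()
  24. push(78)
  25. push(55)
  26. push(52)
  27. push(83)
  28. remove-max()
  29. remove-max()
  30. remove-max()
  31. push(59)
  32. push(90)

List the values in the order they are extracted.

insert 87 → {87}
insert 84 → {87, 84}
insert 73 → {87, 84, 73}
remove-max → 87; now {84, 73}
remove-max → 84; now {73}
remove-max → 73; now {}
insert 50 → {50}
insert 48 → {50, 48}
remove-max → 50; now {48}
remove-max → 48; now {}
insert 72 → {72}
insert 65 → {72, 65}
remove-max → 72; now {65}
remove-max → 65; now {}
insert 82 → {82}
remove-max → 82; now {}
insert 67 → {67}
insert 51 → {67, 51}
insert 64 → {67, 64, 51}
insert 70 → {70, 67, 64, 51}
insert 61 → {70, 67, 64, 61, 51}
remove-max → 70; now {67, 64, 61, 51}
remove-max → 67; now {64, 61, 51}
insert 78 → {78, 64, 61, 51}
insert 55 → {78, 64, 61, 55, 51}
insert 52 → {78, 64, 61, 55, 52, 51}
insert 83 → {83, 78, 64, 61, 55, 52, 51}
remove-max → 83; now {78, 64, 61, 55, 52, 51}
remove-max → 78; now {64, 61, 55, 52, 51}
remove-max → 64; now {61, 55, 52, 51}
insert 59 → {61, 59, 55, 52, 51}
insert 90 → {90, 61, 59, 55, 52, 51}

[87, 84, 73, 50, 48, 72, 65, 82, 70, 67, 83, 78, 64]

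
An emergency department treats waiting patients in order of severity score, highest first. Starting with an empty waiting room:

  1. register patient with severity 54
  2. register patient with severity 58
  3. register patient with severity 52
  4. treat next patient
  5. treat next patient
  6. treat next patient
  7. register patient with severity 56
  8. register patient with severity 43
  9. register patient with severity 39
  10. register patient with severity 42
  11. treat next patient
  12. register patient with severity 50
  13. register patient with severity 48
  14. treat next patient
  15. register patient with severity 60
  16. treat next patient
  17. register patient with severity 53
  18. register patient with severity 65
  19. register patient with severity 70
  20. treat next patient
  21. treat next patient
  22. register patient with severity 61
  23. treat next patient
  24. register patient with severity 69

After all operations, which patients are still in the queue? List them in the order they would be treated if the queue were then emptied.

[69, 53, 48, 43, 42, 39]

insert 54 → {54}
insert 58 → {58, 54}
insert 52 → {58, 54, 52}
treat next patient → 58; now {54, 52}
treat next patient → 54; now {52}
treat next patient → 52; now {}
insert 56 → {56}
insert 43 → {56, 43}
insert 39 → {56, 43, 39}
insert 42 → {56, 43, 42, 39}
treat next patient → 56; now {43, 42, 39}
insert 50 → {50, 43, 42, 39}
insert 48 → {50, 48, 43, 42, 39}
treat next patient → 50; now {48, 43, 42, 39}
insert 60 → {60, 48, 43, 42, 39}
treat next patient → 60; now {48, 43, 42, 39}
insert 53 → {53, 48, 43, 42, 39}
insert 65 → {65, 53, 48, 43, 42, 39}
insert 70 → {70, 65, 53, 48, 43, 42, 39}
treat next patient → 70; now {65, 53, 48, 43, 42, 39}
treat next patient → 65; now {53, 48, 43, 42, 39}
insert 61 → {61, 53, 48, 43, 42, 39}
treat next patient → 61; now {53, 48, 43, 42, 39}
insert 69 → {69, 53, 48, 43, 42, 39}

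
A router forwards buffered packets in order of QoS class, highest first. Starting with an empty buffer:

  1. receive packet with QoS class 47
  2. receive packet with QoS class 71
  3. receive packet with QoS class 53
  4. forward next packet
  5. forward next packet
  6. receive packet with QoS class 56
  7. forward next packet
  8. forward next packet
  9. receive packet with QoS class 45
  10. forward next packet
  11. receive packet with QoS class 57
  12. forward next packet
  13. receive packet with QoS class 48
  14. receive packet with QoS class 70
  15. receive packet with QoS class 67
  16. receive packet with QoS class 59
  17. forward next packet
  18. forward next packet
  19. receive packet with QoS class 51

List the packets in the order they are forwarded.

insert 47 → {47}
insert 71 → {71, 47}
insert 53 → {71, 53, 47}
forward next packet → 71; now {53, 47}
forward next packet → 53; now {47}
insert 56 → {56, 47}
forward next packet → 56; now {47}
forward next packet → 47; now {}
insert 45 → {45}
forward next packet → 45; now {}
insert 57 → {57}
forward next packet → 57; now {}
insert 48 → {48}
insert 70 → {70, 48}
insert 67 → {70, 67, 48}
insert 59 → {70, 67, 59, 48}
forward next packet → 70; now {67, 59, 48}
forward next packet → 67; now {59, 48}
insert 51 → {59, 51, 48}

71 → 53 → 56 → 47 → 45 → 57 → 70 → 67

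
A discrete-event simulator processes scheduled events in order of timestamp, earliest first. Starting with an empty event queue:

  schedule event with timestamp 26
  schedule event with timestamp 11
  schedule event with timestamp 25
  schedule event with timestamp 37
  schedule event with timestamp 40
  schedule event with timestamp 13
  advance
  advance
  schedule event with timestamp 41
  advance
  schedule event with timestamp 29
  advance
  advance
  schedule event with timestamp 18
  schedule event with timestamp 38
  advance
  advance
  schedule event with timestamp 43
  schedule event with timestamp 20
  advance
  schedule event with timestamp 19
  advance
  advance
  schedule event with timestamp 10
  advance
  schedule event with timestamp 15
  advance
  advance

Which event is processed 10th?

insert 26 → {26}
insert 11 → {11, 26}
insert 25 → {11, 25, 26}
insert 37 → {11, 25, 26, 37}
insert 40 → {11, 25, 26, 37, 40}
insert 13 → {11, 13, 25, 26, 37, 40}
advance → 11; now {13, 25, 26, 37, 40}
advance → 13; now {25, 26, 37, 40}
insert 41 → {25, 26, 37, 40, 41}
advance → 25; now {26, 37, 40, 41}
insert 29 → {26, 29, 37, 40, 41}
advance → 26; now {29, 37, 40, 41}
advance → 29; now {37, 40, 41}
insert 18 → {18, 37, 40, 41}
insert 38 → {18, 37, 38, 40, 41}
advance → 18; now {37, 38, 40, 41}
advance → 37; now {38, 40, 41}
insert 43 → {38, 40, 41, 43}
insert 20 → {20, 38, 40, 41, 43}
advance → 20; now {38, 40, 41, 43}
insert 19 → {19, 38, 40, 41, 43}
advance → 19; now {38, 40, 41, 43}
advance → 38; now {40, 41, 43}
insert 10 → {10, 40, 41, 43}
advance → 10; now {40, 41, 43}
insert 15 → {15, 40, 41, 43}
advance → 15; now {40, 41, 43}
advance → 40; now {41, 43}

38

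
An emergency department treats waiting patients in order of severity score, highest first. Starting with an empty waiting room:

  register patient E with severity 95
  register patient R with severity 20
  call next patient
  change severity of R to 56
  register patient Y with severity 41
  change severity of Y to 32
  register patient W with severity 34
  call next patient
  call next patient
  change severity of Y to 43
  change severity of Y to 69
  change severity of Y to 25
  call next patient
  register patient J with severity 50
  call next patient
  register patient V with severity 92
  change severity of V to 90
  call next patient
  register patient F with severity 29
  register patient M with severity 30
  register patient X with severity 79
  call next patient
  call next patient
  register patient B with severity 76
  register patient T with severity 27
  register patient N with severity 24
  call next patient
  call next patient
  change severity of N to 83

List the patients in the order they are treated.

add E (severity 95) → {E:95}
add R (severity 20) → {E:95, R:20}
call next patient → E; now {R:20}
update R to severity 56 → {R:56}
add Y (severity 41) → {R:56, Y:41}
update Y to severity 32 → {R:56, Y:32}
add W (severity 34) → {R:56, W:34, Y:32}
call next patient → R; now {W:34, Y:32}
call next patient → W; now {Y:32}
update Y to severity 43 → {Y:43}
update Y to severity 69 → {Y:69}
update Y to severity 25 → {Y:25}
call next patient → Y; now {}
add J (severity 50) → {J:50}
call next patient → J; now {}
add V (severity 92) → {V:92}
update V to severity 90 → {V:90}
call next patient → V; now {}
add F (severity 29) → {F:29}
add M (severity 30) → {M:30, F:29}
add X (severity 79) → {X:79, M:30, F:29}
call next patient → X; now {M:30, F:29}
call next patient → M; now {F:29}
add B (severity 76) → {B:76, F:29}
add T (severity 27) → {B:76, F:29, T:27}
add N (severity 24) → {B:76, F:29, T:27, N:24}
call next patient → B; now {F:29, T:27, N:24}
call next patient → F; now {T:27, N:24}
update N to severity 83 → {N:83, T:27}

E → R → W → Y → J → V → X → M → B → F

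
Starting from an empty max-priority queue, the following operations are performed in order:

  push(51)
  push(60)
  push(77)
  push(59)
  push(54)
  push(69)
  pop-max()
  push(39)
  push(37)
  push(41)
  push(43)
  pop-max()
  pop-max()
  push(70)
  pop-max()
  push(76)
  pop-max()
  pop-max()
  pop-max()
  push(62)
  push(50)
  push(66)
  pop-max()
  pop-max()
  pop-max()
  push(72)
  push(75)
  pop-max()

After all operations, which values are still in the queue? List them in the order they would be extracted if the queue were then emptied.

72, 50, 43, 41, 39, 37

insert 51 → {51}
insert 60 → {60, 51}
insert 77 → {77, 60, 51}
insert 59 → {77, 60, 59, 51}
insert 54 → {77, 60, 59, 54, 51}
insert 69 → {77, 69, 60, 59, 54, 51}
pop-max → 77; now {69, 60, 59, 54, 51}
insert 39 → {69, 60, 59, 54, 51, 39}
insert 37 → {69, 60, 59, 54, 51, 39, 37}
insert 41 → {69, 60, 59, 54, 51, 41, 39, 37}
insert 43 → {69, 60, 59, 54, 51, 43, 41, 39, 37}
pop-max → 69; now {60, 59, 54, 51, 43, 41, 39, 37}
pop-max → 60; now {59, 54, 51, 43, 41, 39, 37}
insert 70 → {70, 59, 54, 51, 43, 41, 39, 37}
pop-max → 70; now {59, 54, 51, 43, 41, 39, 37}
insert 76 → {76, 59, 54, 51, 43, 41, 39, 37}
pop-max → 76; now {59, 54, 51, 43, 41, 39, 37}
pop-max → 59; now {54, 51, 43, 41, 39, 37}
pop-max → 54; now {51, 43, 41, 39, 37}
insert 62 → {62, 51, 43, 41, 39, 37}
insert 50 → {62, 51, 50, 43, 41, 39, 37}
insert 66 → {66, 62, 51, 50, 43, 41, 39, 37}
pop-max → 66; now {62, 51, 50, 43, 41, 39, 37}
pop-max → 62; now {51, 50, 43, 41, 39, 37}
pop-max → 51; now {50, 43, 41, 39, 37}
insert 72 → {72, 50, 43, 41, 39, 37}
insert 75 → {75, 72, 50, 43, 41, 39, 37}
pop-max → 75; now {72, 50, 43, 41, 39, 37}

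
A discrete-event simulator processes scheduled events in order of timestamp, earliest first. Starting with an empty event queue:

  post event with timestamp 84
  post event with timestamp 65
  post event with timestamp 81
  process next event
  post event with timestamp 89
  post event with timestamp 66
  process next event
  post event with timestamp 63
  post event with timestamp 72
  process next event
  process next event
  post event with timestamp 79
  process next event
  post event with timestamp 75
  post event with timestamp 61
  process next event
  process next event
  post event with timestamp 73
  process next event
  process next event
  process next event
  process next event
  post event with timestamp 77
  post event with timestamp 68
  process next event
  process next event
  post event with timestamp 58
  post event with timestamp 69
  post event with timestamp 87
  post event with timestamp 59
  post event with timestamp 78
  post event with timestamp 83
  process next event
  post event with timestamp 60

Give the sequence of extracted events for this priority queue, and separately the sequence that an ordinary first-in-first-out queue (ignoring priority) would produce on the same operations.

insert 84 → {84}
insert 65 → {65, 84}
insert 81 → {65, 81, 84}
process next event → 65; now {81, 84}
insert 89 → {81, 84, 89}
insert 66 → {66, 81, 84, 89}
process next event → 66; now {81, 84, 89}
insert 63 → {63, 81, 84, 89}
insert 72 → {63, 72, 81, 84, 89}
process next event → 63; now {72, 81, 84, 89}
process next event → 72; now {81, 84, 89}
insert 79 → {79, 81, 84, 89}
process next event → 79; now {81, 84, 89}
insert 75 → {75, 81, 84, 89}
insert 61 → {61, 75, 81, 84, 89}
process next event → 61; now {75, 81, 84, 89}
process next event → 75; now {81, 84, 89}
insert 73 → {73, 81, 84, 89}
process next event → 73; now {81, 84, 89}
process next event → 81; now {84, 89}
process next event → 84; now {89}
process next event → 89; now {}
insert 77 → {77}
insert 68 → {68, 77}
process next event → 68; now {77}
process next event → 77; now {}
insert 58 → {58}
insert 69 → {58, 69}
insert 87 → {58, 69, 87}
insert 59 → {58, 59, 69, 87}
insert 78 → {58, 59, 69, 78, 87}
insert 83 → {58, 59, 69, 78, 83, 87}
process next event → 58; now {59, 69, 78, 83, 87}
insert 60 → {59, 60, 69, 78, 83, 87}

priority queue: 65 → 66 → 63 → 72 → 79 → 61 → 75 → 73 → 81 → 84 → 89 → 68 → 77 → 58; FIFO queue: 84, 65, 81, 89, 66, 63, 72, 79, 75, 61, 73, 77, 68, 58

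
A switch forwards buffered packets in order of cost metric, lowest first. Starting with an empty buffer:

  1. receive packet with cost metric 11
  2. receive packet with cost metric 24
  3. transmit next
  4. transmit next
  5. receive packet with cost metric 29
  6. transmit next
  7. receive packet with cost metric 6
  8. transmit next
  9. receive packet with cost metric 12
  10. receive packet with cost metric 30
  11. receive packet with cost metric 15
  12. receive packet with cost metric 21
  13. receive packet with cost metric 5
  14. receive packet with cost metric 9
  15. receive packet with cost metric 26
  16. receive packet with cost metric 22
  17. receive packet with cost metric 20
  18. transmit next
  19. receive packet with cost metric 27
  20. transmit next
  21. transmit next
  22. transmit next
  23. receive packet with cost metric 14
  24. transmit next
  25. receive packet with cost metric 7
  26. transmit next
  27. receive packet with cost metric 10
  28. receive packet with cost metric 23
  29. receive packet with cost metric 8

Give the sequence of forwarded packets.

[11, 24, 29, 6, 5, 9, 12, 15, 14, 7]

insert 11 → {11}
insert 24 → {11, 24}
transmit next → 11; now {24}
transmit next → 24; now {}
insert 29 → {29}
transmit next → 29; now {}
insert 6 → {6}
transmit next → 6; now {}
insert 12 → {12}
insert 30 → {12, 30}
insert 15 → {12, 15, 30}
insert 21 → {12, 15, 21, 30}
insert 5 → {5, 12, 15, 21, 30}
insert 9 → {5, 9, 12, 15, 21, 30}
insert 26 → {5, 9, 12, 15, 21, 26, 30}
insert 22 → {5, 9, 12, 15, 21, 22, 26, 30}
insert 20 → {5, 9, 12, 15, 20, 21, 22, 26, 30}
transmit next → 5; now {9, 12, 15, 20, 21, 22, 26, 30}
insert 27 → {9, 12, 15, 20, 21, 22, 26, 27, 30}
transmit next → 9; now {12, 15, 20, 21, 22, 26, 27, 30}
transmit next → 12; now {15, 20, 21, 22, 26, 27, 30}
transmit next → 15; now {20, 21, 22, 26, 27, 30}
insert 14 → {14, 20, 21, 22, 26, 27, 30}
transmit next → 14; now {20, 21, 22, 26, 27, 30}
insert 7 → {7, 20, 21, 22, 26, 27, 30}
transmit next → 7; now {20, 21, 22, 26, 27, 30}
insert 10 → {10, 20, 21, 22, 26, 27, 30}
insert 23 → {10, 20, 21, 22, 23, 26, 27, 30}
insert 8 → {8, 10, 20, 21, 22, 23, 26, 27, 30}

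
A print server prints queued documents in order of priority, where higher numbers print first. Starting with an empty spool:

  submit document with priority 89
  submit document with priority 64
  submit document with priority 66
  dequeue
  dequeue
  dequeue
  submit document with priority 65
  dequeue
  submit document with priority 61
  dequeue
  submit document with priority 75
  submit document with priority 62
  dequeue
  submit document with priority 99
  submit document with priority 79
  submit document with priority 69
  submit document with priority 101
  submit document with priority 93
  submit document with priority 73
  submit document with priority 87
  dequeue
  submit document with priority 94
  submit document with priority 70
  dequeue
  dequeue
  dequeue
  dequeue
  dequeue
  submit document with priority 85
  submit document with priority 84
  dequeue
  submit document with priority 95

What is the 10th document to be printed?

93

insert 89 → {89}
insert 64 → {89, 64}
insert 66 → {89, 66, 64}
dequeue → 89; now {66, 64}
dequeue → 66; now {64}
dequeue → 64; now {}
insert 65 → {65}
dequeue → 65; now {}
insert 61 → {61}
dequeue → 61; now {}
insert 75 → {75}
insert 62 → {75, 62}
dequeue → 75; now {62}
insert 99 → {99, 62}
insert 79 → {99, 79, 62}
insert 69 → {99, 79, 69, 62}
insert 101 → {101, 99, 79, 69, 62}
insert 93 → {101, 99, 93, 79, 69, 62}
insert 73 → {101, 99, 93, 79, 73, 69, 62}
insert 87 → {101, 99, 93, 87, 79, 73, 69, 62}
dequeue → 101; now {99, 93, 87, 79, 73, 69, 62}
insert 94 → {99, 94, 93, 87, 79, 73, 69, 62}
insert 70 → {99, 94, 93, 87, 79, 73, 70, 69, 62}
dequeue → 99; now {94, 93, 87, 79, 73, 70, 69, 62}
dequeue → 94; now {93, 87, 79, 73, 70, 69, 62}
dequeue → 93; now {87, 79, 73, 70, 69, 62}
dequeue → 87; now {79, 73, 70, 69, 62}
dequeue → 79; now {73, 70, 69, 62}
insert 85 → {85, 73, 70, 69, 62}
insert 84 → {85, 84, 73, 70, 69, 62}
dequeue → 85; now {84, 73, 70, 69, 62}
insert 95 → {95, 84, 73, 70, 69, 62}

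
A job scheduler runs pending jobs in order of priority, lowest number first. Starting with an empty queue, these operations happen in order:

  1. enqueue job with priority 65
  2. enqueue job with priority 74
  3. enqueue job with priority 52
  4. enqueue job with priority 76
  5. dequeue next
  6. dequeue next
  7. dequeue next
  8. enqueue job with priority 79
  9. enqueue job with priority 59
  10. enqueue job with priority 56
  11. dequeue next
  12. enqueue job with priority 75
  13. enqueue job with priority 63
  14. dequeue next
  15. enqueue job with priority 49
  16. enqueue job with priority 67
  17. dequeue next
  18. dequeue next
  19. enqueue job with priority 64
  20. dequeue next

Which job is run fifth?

59

insert 65 → {65}
insert 74 → {65, 74}
insert 52 → {52, 65, 74}
insert 76 → {52, 65, 74, 76}
dequeue next → 52; now {65, 74, 76}
dequeue next → 65; now {74, 76}
dequeue next → 74; now {76}
insert 79 → {76, 79}
insert 59 → {59, 76, 79}
insert 56 → {56, 59, 76, 79}
dequeue next → 56; now {59, 76, 79}
insert 75 → {59, 75, 76, 79}
insert 63 → {59, 63, 75, 76, 79}
dequeue next → 59; now {63, 75, 76, 79}
insert 49 → {49, 63, 75, 76, 79}
insert 67 → {49, 63, 67, 75, 76, 79}
dequeue next → 49; now {63, 67, 75, 76, 79}
dequeue next → 63; now {67, 75, 76, 79}
insert 64 → {64, 67, 75, 76, 79}
dequeue next → 64; now {67, 75, 76, 79}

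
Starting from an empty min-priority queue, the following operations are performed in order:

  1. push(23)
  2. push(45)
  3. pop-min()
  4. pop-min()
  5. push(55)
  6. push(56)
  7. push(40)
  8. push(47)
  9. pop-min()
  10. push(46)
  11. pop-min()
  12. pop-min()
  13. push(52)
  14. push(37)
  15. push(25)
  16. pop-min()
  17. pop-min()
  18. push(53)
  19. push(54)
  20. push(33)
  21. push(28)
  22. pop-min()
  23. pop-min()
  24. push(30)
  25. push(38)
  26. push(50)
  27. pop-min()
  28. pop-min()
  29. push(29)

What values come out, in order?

[23, 45, 40, 46, 47, 25, 37, 28, 33, 30, 38]

insert 23 → {23}
insert 45 → {23, 45}
pop-min → 23; now {45}
pop-min → 45; now {}
insert 55 → {55}
insert 56 → {55, 56}
insert 40 → {40, 55, 56}
insert 47 → {40, 47, 55, 56}
pop-min → 40; now {47, 55, 56}
insert 46 → {46, 47, 55, 56}
pop-min → 46; now {47, 55, 56}
pop-min → 47; now {55, 56}
insert 52 → {52, 55, 56}
insert 37 → {37, 52, 55, 56}
insert 25 → {25, 37, 52, 55, 56}
pop-min → 25; now {37, 52, 55, 56}
pop-min → 37; now {52, 55, 56}
insert 53 → {52, 53, 55, 56}
insert 54 → {52, 53, 54, 55, 56}
insert 33 → {33, 52, 53, 54, 55, 56}
insert 28 → {28, 33, 52, 53, 54, 55, 56}
pop-min → 28; now {33, 52, 53, 54, 55, 56}
pop-min → 33; now {52, 53, 54, 55, 56}
insert 30 → {30, 52, 53, 54, 55, 56}
insert 38 → {30, 38, 52, 53, 54, 55, 56}
insert 50 → {30, 38, 50, 52, 53, 54, 55, 56}
pop-min → 30; now {38, 50, 52, 53, 54, 55, 56}
pop-min → 38; now {50, 52, 53, 54, 55, 56}
insert 29 → {29, 50, 52, 53, 54, 55, 56}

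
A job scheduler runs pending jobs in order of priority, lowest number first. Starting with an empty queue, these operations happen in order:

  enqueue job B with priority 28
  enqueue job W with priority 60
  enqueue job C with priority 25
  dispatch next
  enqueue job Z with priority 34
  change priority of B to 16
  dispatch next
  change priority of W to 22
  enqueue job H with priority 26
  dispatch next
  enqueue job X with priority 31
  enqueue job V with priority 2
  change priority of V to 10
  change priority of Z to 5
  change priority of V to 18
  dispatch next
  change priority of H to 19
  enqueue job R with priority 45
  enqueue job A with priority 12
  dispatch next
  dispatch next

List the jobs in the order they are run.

add B (priority 28) → {B:28}
add W (priority 60) → {B:28, W:60}
add C (priority 25) → {C:25, B:28, W:60}
dispatch next → C; now {B:28, W:60}
add Z (priority 34) → {B:28, Z:34, W:60}
update B to priority 16 → {B:16, Z:34, W:60}
dispatch next → B; now {Z:34, W:60}
update W to priority 22 → {W:22, Z:34}
add H (priority 26) → {W:22, H:26, Z:34}
dispatch next → W; now {H:26, Z:34}
add X (priority 31) → {H:26, X:31, Z:34}
add V (priority 2) → {V:2, H:26, X:31, Z:34}
update V to priority 10 → {V:10, H:26, X:31, Z:34}
update Z to priority 5 → {Z:5, V:10, H:26, X:31}
update V to priority 18 → {Z:5, V:18, H:26, X:31}
dispatch next → Z; now {V:18, H:26, X:31}
update H to priority 19 → {V:18, H:19, X:31}
add R (priority 45) → {V:18, H:19, X:31, R:45}
add A (priority 12) → {A:12, V:18, H:19, X:31, R:45}
dispatch next → A; now {V:18, H:19, X:31, R:45}
dispatch next → V; now {H:19, X:31, R:45}

[C, B, W, Z, A, V]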